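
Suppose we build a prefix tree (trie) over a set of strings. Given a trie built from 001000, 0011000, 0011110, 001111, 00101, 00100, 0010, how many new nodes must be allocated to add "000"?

"00" is already a path in the trie; the remaining "0" must be added.
Each of the 1 remaining characters creates one node.

1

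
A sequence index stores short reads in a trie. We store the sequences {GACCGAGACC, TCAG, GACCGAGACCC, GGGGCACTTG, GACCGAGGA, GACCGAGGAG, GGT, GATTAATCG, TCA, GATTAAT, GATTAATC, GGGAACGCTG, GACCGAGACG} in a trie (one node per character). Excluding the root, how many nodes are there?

For each word, the new-node count is its length minus the longest prefix already in the trie:
  "GACCGAGACC" → 10 new (G, A, C, C, G, A, G, A, C, C)
  "TCAG" → 4 new (T, C, A, G)
  "GACCGAGACCC" → prefix "GACCGAGACC" already present; 1 new (C)
  "GGGGCACTTG" → prefix "G" already present; 9 new (G, G, G, C, A, C, T, T, G)
  "GACCGAGGA" → prefix "GACCGAG" already present; 2 new (G, A)
  "GACCGAGGAG" → prefix "GACCGAGGA" already present; 1 new (G)
  "GGT" → prefix "GG" already present; 1 new (T)
  "GATTAATCG" → prefix "GA" already present; 7 new (T, T, A, A, T, C, G)
  "TCA" → prefix "TCA" already present; 0 new (none)
  "GATTAAT" → prefix "GATTAAT" already present; 0 new (none)
  "GATTAATC" → prefix "GATTAATC" already present; 0 new (none)
  "GGGAACGCTG" → prefix "GGG" already present; 7 new (A, A, C, G, C, T, G)
  "GACCGAGACG" → prefix "GACCGAGAC" already present; 1 new (G)
Total nodes = 10 + 4 + 1 + 9 + 2 + 1 + 1 + 7 + 0 + 0 + 0 + 7 + 1 = 43

43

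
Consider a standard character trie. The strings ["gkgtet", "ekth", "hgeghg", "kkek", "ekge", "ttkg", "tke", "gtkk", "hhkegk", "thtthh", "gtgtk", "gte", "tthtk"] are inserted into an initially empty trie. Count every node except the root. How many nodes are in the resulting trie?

For each word, the new-node count is its length minus the longest prefix already in the trie:
  "gkgtet" → 6 new (g, k, g, t, e, t)
  "ekth" → 4 new (e, k, t, h)
  "hgeghg" → 6 new (h, g, e, g, h, g)
  "kkek" → 4 new (k, k, e, k)
  "ekge" → prefix "ek" already present; 2 new (g, e)
  "ttkg" → 4 new (t, t, k, g)
  "tke" → prefix "t" already present; 2 new (k, e)
  "gtkk" → prefix "g" already present; 3 new (t, k, k)
  "hhkegk" → prefix "h" already present; 5 new (h, k, e, g, k)
  "thtthh" → prefix "t" already present; 5 new (h, t, t, h, h)
  "gtgtk" → prefix "gt" already present; 3 new (g, t, k)
  "gte" → prefix "gt" already present; 1 new (e)
  "tthtk" → prefix "tt" already present; 3 new (h, t, k)
Total nodes = 6 + 4 + 6 + 4 + 2 + 4 + 2 + 3 + 5 + 5 + 3 + 1 + 3 = 48

48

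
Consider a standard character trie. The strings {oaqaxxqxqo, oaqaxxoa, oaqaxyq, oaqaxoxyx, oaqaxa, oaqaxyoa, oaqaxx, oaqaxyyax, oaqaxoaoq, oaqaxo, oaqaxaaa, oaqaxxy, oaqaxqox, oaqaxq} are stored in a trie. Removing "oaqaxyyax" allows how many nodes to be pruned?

After clearing the end-marker at "oaqaxyyax", prune upward until reaching a node still needed by another word.
The suffix "yax" (3 nodes) is used only by "oaqaxyyax"; the node for "oaqaxy" still has the child "q", so pruning stops there.
Nodes removed: 3

3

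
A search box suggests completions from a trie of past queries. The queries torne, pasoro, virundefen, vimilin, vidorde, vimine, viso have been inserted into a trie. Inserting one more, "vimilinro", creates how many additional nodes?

Walking "vimilinro" from the root, the first 7 characters ("vimilin") follow existing edges; "r" is the first miss.
New nodes needed: |"vimilinro"| − 7 = 9 − 7 = 2.

2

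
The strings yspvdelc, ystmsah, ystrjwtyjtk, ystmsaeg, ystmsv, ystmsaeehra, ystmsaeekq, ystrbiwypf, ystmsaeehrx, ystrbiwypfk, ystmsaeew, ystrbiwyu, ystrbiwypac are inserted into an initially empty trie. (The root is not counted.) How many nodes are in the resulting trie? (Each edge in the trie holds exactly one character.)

42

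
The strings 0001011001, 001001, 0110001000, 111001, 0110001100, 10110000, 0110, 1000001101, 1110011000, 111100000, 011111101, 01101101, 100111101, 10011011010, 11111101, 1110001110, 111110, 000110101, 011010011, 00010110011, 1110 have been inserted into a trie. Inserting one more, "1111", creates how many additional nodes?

0

Every character of "1111" already lies on an existing path (it is a prefix of some stored word).
No new nodes are needed: 0.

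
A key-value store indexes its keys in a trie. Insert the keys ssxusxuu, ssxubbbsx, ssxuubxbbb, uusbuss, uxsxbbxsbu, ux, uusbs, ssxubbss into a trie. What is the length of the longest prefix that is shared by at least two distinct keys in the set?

6

The deepest shared node is where two words last agree before diverging.
e.g. "ssxubbbsx" and "ssxubbss" share the prefix "ssxubb" of length 6; no pair shares a longer one.
Longest shared-prefix length: 6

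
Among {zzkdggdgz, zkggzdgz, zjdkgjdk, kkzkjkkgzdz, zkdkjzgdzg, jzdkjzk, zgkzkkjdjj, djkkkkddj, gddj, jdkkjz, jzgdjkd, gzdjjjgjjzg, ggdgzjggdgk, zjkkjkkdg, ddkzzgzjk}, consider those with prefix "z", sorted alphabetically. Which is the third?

Filter for "z…" and sort: "zgkzkkjdjj", "zjdkgjdk", "zjkkjkkdg", "zkdkjzgdzg", "zkggzdgz", "zzkdggdgz"
The 3rd is zjkkjkkdg.

zjkkjkkdg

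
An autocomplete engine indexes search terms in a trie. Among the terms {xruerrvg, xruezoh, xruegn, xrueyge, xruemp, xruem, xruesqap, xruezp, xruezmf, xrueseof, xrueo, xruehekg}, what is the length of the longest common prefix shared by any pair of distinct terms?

5

Equivalently: take the maximum, over all pairs, of their longest common prefix length.
"xruem" and "xruemp" agree on "xruem" (5 characters) before diverging; nothing deeper is shared.
Longest shared-prefix length: 5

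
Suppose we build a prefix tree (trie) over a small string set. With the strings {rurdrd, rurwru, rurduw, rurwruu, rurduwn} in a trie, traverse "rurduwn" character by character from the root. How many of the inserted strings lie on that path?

2

Traverse "rurduwn" character by character; count nodes along the way that are marked as word ends.
Prefixes of the query that are stored words: "rurduw", "rurduwn"
Count: 2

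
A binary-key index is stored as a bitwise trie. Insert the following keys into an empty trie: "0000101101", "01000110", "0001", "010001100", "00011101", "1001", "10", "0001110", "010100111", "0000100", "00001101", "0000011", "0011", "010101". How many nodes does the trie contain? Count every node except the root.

43

Count nodes per top-level branch (shared prefixes stored once):
  '0'-branch (0000011, 0000100, 0000101101, 00001101, 0001, 0001110, 00011101, 0011, 01000110, 010001100, 010100111, 010101): 39 nodes
  '1'-branch (10, 1001): 4 nodes
Sum: 43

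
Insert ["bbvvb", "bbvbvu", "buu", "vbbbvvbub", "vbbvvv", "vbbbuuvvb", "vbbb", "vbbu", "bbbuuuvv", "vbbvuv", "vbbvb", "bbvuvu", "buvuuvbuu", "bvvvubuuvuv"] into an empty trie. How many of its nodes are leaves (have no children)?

Leaves are exactly the stored words that no other stored word extends.
Those words: "bbbuuuvv", "bbvbvu", "bbvuvu", "bbvvb", "buu", "buvuuvbuu", "bvvvubuuvuv", "vbbbuuvvb", "vbbbvvbub", "vbbu", "vbbvb", "vbbvuv", "vbbvvv"
Leaf count: 13

13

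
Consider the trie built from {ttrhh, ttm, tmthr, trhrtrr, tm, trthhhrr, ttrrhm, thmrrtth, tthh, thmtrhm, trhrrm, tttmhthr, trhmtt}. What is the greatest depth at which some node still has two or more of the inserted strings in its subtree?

4

The deepest shared node is where two words last agree before diverging.
"trhrrm" and "trhrtrr" agree on "trhr" (4 characters) before diverging; nothing deeper is shared.
Longest shared-prefix length: 4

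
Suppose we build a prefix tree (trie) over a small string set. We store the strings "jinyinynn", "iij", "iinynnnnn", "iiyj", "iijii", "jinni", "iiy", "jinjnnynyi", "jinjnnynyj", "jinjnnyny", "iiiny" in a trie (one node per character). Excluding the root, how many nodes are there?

36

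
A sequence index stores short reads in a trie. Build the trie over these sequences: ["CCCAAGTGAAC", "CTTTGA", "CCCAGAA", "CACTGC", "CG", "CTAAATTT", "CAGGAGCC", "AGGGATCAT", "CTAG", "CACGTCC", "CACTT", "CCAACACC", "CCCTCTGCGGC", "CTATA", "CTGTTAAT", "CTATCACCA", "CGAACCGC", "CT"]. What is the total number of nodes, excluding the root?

85

Trace insertions, counting only characters that open a new branch:
  "CCCAAGTGAAC" → 11 new (C, C, C, A, A, G, T, G, A, A, C)
  "CTTTGA" → prefix "C" already present; 5 new (T, T, T, G, A)
  "CCCAGAA" → prefix "CCCA" already present; 3 new (G, A, A)
  "CACTGC" → prefix "C" already present; 5 new (A, C, T, G, C)
  "CG" → prefix "C" already present; 1 new (G)
  "CTAAATTT" → prefix "CT" already present; 6 new (A, A, A, T, T, T)
  "CAGGAGCC" → prefix "CA" already present; 6 new (G, G, A, G, C, C)
  "AGGGATCAT" → 9 new (A, G, G, G, A, T, C, A, T)
  "CTAG" → prefix "CTA" already present; 1 new (G)
  "CACGTCC" → prefix "CAC" already present; 4 new (G, T, C, C)
  "CACTT" → prefix "CACT" already present; 1 new (T)
  "CCAACACC" → prefix "CC" already present; 6 new (A, A, C, A, C, C)
  "CCCTCTGCGGC" → prefix "CCC" already present; 8 new (T, C, T, G, C, G, G, C)
  "CTATA" → prefix "CTA" already present; 2 new (T, A)
  "CTGTTAAT" → prefix "CT" already present; 6 new (G, T, T, A, A, T)
  "CTATCACCA" → prefix "CTAT" already present; 5 new (C, A, C, C, A)
  "CGAACCGC" → prefix "CG" already present; 6 new (A, A, C, C, G, C)
  "CT" → prefix "CT" already present; 0 new (none)
Total nodes = 11 + 5 + 3 + 5 + 1 + 6 + 6 + 9 + 1 + 4 + 1 + 6 + 8 + 2 + 6 + 5 + 6 + 0 = 85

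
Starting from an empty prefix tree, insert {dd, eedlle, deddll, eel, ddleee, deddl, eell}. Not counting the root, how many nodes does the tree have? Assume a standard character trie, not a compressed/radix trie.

Count nodes per top-level branch (shared prefixes stored once):
  'd'-branch (dd, ddleee, deddl, deddll): 11 nodes
  'e'-branch (eedlle, eel, eell): 8 nodes
Sum: 19

19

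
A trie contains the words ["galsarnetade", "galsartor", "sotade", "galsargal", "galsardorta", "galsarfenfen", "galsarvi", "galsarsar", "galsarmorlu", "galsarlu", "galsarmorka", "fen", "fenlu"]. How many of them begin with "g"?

10

Filter for entries beginning with "g":
Matches: "galsardorta", "galsarfenfen", "galsargal", "galsarlu", "galsarmorka", "galsarmorlu", "galsarnetade", "galsarsar", "galsartor", "galsarvi"
Count: 10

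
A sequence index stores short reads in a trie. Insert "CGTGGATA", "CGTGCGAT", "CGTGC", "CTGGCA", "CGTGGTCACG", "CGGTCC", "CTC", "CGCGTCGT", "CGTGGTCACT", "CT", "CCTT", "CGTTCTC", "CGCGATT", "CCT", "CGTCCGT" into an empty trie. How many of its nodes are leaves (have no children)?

12

A leaf is a node with no children — equivalently, the end of a word that is not a proper prefix of any other stored word.
Those words: "CCTT", "CGCGATT", "CGCGTCGT", "CGGTCC", "CGTCCGT", "CGTGCGAT", "CGTGGATA", "CGTGGTCACG", "CGTGGTCACT", "CGTTCTC", "CTC", "CTGGCA"
Leaf count: 12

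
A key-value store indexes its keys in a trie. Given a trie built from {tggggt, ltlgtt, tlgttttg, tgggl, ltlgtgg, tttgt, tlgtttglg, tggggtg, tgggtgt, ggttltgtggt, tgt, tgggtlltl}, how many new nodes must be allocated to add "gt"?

1

Walking "gt" from the root, the first 1 characters ("g") follow existing edges; "t" is the first miss.
Each of the 1 remaining characters creates one node.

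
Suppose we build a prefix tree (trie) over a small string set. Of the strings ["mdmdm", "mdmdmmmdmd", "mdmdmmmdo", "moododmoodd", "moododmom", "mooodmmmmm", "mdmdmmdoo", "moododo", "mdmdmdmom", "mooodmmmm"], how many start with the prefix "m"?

Filter for entries beginning with "m":
Matches: "mdmdm", "mdmdmdmom", "mdmdmmdoo", "mdmdmmmdmd", "mdmdmmmdo", "moododmom", "moododmoodd", "moododo", "mooodmmmm", "mooodmmmmm"
Count: 10

10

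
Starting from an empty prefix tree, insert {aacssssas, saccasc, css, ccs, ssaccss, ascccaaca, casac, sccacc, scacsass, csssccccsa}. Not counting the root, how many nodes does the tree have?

57

Count nodes per top-level branch (shared prefixes stored once):
  'a'-branch (aacssssas, ascccaaca): 17 nodes
  'c'-branch (casac, ccs, css, csssccccsa): 16 nodes
  's'-branch (saccasc, scacsass, sccacc, ssaccss): 24 nodes
Sum: 57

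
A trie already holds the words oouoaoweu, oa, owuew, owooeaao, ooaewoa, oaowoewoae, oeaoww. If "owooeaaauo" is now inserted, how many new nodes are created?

"owooeaa" is already a path in the trie; the remaining "auo" must be added.
Each of the 3 remaining characters creates one node.

3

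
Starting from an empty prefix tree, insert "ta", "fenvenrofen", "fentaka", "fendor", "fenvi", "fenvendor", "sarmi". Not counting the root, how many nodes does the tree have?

29

Count nodes per top-level branch (shared prefixes stored once):
  'f'-branch (fendor, fentaka, fenvendor, fenvenrofen, fenvi): 22 nodes
  's'-branch (sarmi): 5 nodes
  't'-branch (ta): 2 nodes
Sum: 29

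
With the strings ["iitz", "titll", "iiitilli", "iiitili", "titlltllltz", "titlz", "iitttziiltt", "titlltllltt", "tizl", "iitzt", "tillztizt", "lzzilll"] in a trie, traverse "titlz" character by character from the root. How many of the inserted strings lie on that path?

1

Traverse "titlz" character by character; count nodes along the way that are marked as word ends.
Prefixes of the query that are stored words: "titlz"
Count: 1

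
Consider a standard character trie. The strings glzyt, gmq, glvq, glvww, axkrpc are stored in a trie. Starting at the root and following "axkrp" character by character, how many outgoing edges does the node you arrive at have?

1

Walk "axkrp" from the root, arriving at one node.
Characters that immediately follow "axkrp" among the stored strings: {c}.
That node has 1 child edge.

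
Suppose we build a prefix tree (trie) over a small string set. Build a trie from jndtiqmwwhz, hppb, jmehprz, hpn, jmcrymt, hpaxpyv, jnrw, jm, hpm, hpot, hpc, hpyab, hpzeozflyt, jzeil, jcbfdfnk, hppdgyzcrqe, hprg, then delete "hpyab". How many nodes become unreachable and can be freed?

3

Walk "hpyab" from the leaf back toward the root, removing each node that no remaining word uses.
The suffix "yab" (3 nodes) is used only by "hpyab"; the node for "hp" still has the child "p", so pruning stops there.
Nodes removed: 3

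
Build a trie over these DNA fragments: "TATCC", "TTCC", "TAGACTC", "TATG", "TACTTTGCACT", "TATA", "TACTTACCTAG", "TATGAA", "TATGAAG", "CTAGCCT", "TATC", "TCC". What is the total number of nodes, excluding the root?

42

Insert word by word; a character creates a node only if that edge doesn't already exist:
  "TATCC" → 5 new (T, A, T, C, C)
  "TTCC" → prefix "T" already present; 3 new (T, C, C)
  "TAGACTC" → prefix "TA" already present; 5 new (G, A, C, T, C)
  "TATG" → prefix "TAT" already present; 1 new (G)
  "TACTTTGCACT" → prefix "TA" already present; 9 new (C, T, T, T, G, C, A, C, T)
  "TATA" → prefix "TAT" already present; 1 new (A)
  "TACTTACCTAG" → prefix "TACTT" already present; 6 new (A, C, C, T, A, G)
  "TATGAA" → prefix "TATG" already present; 2 new (A, A)
  "TATGAAG" → prefix "TATGAA" already present; 1 new (G)
  "CTAGCCT" → 7 new (C, T, A, G, C, C, T)
  "TATC" → prefix "TATC" already present; 0 new (none)
  "TCC" → prefix "T" already present; 2 new (C, C)
Total nodes = 5 + 3 + 5 + 1 + 9 + 1 + 6 + 2 + 1 + 7 + 0 + 2 = 42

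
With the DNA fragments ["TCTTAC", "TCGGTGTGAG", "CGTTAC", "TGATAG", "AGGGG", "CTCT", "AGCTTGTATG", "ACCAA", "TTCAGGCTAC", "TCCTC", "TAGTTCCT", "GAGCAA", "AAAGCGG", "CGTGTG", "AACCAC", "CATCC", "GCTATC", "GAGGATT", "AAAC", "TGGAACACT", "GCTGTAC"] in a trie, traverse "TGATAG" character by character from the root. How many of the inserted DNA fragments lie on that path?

1

Traverse "TGATAG" character by character; count nodes along the way that are marked as word ends.
Prefixes of the query that are stored words: "TGATAG"
Count: 1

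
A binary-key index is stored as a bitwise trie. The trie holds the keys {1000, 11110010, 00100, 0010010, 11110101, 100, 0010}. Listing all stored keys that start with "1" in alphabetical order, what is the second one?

Words with prefix "1", in lexicographic order: "100", "1000", "11110010", "11110101"
The 2nd is 1000.

1000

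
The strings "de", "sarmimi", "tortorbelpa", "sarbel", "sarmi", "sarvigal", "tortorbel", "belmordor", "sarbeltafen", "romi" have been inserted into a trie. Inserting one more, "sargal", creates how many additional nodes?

3

Walking "sargal" from the root, the first 3 characters ("sar") follow existing edges; "g" is the first miss.
New nodes needed: |"sargal"| − 3 = 6 − 3 = 3.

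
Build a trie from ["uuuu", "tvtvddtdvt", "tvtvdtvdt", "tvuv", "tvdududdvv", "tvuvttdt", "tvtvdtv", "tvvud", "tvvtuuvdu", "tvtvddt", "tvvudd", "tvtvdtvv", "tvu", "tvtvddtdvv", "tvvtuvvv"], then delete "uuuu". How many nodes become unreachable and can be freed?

4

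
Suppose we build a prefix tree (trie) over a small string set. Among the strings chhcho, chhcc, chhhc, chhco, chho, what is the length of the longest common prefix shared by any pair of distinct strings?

4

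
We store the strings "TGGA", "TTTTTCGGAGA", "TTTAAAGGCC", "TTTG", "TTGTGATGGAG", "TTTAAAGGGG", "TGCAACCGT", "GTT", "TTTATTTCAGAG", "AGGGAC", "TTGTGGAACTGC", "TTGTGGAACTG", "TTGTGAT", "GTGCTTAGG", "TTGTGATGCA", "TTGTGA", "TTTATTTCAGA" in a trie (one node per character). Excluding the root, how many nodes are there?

73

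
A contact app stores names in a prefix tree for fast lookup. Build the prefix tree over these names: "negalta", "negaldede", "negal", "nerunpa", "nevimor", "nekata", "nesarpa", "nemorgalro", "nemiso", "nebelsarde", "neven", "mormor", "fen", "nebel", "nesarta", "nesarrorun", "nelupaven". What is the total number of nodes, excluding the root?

For each word, the new-node count is its length minus the longest prefix already in the trie:
  "negalta" → 7 new (n, e, g, a, l, t, a)
  "negaldede" → prefix "negal" already present; 4 new (d, e, d, e)
  "negal" → prefix "negal" already present; 0 new (none)
  "nerunpa" → prefix "ne" already present; 5 new (r, u, n, p, a)
  "nevimor" → prefix "ne" already present; 5 new (v, i, m, o, r)
  "nekata" → prefix "ne" already present; 4 new (k, a, t, a)
  "nesarpa" → prefix "ne" already present; 5 new (s, a, r, p, a)
  "nemorgalro" → prefix "ne" already present; 8 new (m, o, r, g, a, l, r, o)
  "nemiso" → prefix "nem" already present; 3 new (i, s, o)
  "nebelsarde" → prefix "ne" already present; 8 new (b, e, l, s, a, r, d, e)
  "neven" → prefix "nev" already present; 2 new (e, n)
  "mormor" → 6 new (m, o, r, m, o, r)
  "fen" → 3 new (f, e, n)
  "nebel" → prefix "nebel" already present; 0 new (none)
  "nesarta" → prefix "nesar" already present; 2 new (t, a)
  "nesarrorun" → prefix "nesar" already present; 5 new (r, o, r, u, n)
  "nelupaven" → prefix "ne" already present; 7 new (l, u, p, a, v, e, n)
Total nodes = 7 + 4 + 0 + 5 + 5 + 4 + 5 + 8 + 3 + 8 + 2 + 6 + 3 + 0 + 2 + 5 + 7 = 74

74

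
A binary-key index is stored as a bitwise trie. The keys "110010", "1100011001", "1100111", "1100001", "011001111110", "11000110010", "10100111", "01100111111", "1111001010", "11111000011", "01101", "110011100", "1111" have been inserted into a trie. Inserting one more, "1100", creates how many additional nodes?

0

"1100" is already a full path in the trie; only an end-marker is added.
No new nodes are needed: 0.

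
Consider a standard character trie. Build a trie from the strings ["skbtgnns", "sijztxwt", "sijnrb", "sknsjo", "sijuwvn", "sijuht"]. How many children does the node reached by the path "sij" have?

3

Walk "sij" from the root, arriving at one node.
Distinct next characters after "sij": n, u, z.
That node has 3 child edges.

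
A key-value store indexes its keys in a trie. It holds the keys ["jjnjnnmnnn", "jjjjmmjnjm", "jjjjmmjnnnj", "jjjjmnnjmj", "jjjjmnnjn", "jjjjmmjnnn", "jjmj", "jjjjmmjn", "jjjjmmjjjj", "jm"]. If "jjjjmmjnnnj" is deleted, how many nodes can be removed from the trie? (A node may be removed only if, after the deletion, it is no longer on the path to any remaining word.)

1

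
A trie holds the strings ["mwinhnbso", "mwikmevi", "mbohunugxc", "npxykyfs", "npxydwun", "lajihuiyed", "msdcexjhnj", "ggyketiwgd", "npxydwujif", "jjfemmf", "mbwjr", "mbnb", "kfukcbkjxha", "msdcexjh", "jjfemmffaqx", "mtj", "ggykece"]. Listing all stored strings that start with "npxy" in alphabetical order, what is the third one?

npxykyfs

Words with prefix "npxy", in lexicographic order: "npxydwujif", "npxydwun", "npxykyfs"
The 3rd is npxykyfs.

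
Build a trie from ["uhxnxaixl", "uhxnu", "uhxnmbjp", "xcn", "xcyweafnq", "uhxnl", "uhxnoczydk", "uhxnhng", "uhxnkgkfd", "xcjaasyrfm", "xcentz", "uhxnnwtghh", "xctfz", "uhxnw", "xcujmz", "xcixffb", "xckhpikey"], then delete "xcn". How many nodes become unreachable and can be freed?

After clearing the end-marker at "xcn", prune upward until reaching a node still needed by another word.
The suffix "n" (1 node) is used only by "xcn"; the node for "xc" still has the child "y", so pruning stops there.
Nodes removed: 1

1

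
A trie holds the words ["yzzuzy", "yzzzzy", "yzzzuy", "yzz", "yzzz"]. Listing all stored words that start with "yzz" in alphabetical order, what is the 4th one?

DFS of the "yzz" subtree visits, in order: "yzz", "yzzuzy", "yzzz", "yzzzuy", "yzzzzy"
Position 4: yzzzuy

yzzzuy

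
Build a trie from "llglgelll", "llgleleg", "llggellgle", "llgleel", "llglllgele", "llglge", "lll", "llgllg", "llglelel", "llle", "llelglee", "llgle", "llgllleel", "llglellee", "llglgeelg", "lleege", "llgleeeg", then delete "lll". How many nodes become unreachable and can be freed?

0

Walk "lll" from the leaf back toward the root, removing each node that no remaining word uses.
Every node on "lll" is still needed (e.g. by "llle"), so nothing is freed.
Nodes removed: 0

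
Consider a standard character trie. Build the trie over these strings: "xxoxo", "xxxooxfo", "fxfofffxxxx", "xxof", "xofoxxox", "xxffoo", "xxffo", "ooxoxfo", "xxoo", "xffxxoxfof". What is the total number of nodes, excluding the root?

Count nodes per top-level branch (shared prefixes stored once):
  'f'-branch (fxfofffxxxx): 11 nodes
  'o'-branch (ooxoxfo): 7 nodes
  'x'-branch (xffxxoxfof, xofoxxox, xxffo, xxffoo, xxof, xxoo, xxoxo, xxxooxfo): 33 nodes
Sum: 51

51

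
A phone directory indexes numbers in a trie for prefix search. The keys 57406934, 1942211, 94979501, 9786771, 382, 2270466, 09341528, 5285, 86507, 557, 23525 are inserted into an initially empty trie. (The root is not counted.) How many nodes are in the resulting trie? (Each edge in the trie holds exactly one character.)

61

For each word, the new-node count is its length minus the longest prefix already in the trie:
  "57406934" → 8 new (5, 7, 4, 0, 6, 9, 3, 4)
  "1942211" → 7 new (1, 9, 4, 2, 2, 1, 1)
  "94979501" → 8 new (9, 4, 9, 7, 9, 5, 0, 1)
  "9786771" → prefix "9" already present; 6 new (7, 8, 6, 7, 7, 1)
  "382" → 3 new (3, 8, 2)
  "2270466" → 7 new (2, 2, 7, 0, 4, 6, 6)
  "09341528" → 8 new (0, 9, 3, 4, 1, 5, 2, 8)
  "5285" → prefix "5" already present; 3 new (2, 8, 5)
  "86507" → 5 new (8, 6, 5, 0, 7)
  "557" → prefix "5" already present; 2 new (5, 7)
  "23525" → prefix "2" already present; 4 new (3, 5, 2, 5)
Total nodes = 8 + 7 + 8 + 6 + 3 + 7 + 8 + 3 + 5 + 2 + 4 = 61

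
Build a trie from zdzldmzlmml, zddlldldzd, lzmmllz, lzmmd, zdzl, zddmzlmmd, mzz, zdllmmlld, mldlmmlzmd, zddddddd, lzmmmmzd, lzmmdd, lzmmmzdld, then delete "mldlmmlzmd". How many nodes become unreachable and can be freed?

Walk "mldlmmlzmd" from the leaf back toward the root, removing each node that no remaining word uses.
The suffix "ldlmmlzmd" (9 nodes) is used only by "mldlmmlzmd"; the node for "m" still has the child "z", so pruning stops there.
Nodes removed: 9

9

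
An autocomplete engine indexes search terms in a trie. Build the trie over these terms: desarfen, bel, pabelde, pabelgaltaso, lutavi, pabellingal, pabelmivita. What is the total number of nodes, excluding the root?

For each word, the new-node count is its length minus the longest prefix already in the trie:
  "desarfen" → 8 new (d, e, s, a, r, f, e, n)
  "bel" → 3 new (b, e, l)
  "pabelde" → 7 new (p, a, b, e, l, d, e)
  "pabelgaltaso" → prefix "pabel" already present; 7 new (g, a, l, t, a, s, o)
  "lutavi" → 6 new (l, u, t, a, v, i)
  "pabellingal" → prefix "pabel" already present; 6 new (l, i, n, g, a, l)
  "pabelmivita" → prefix "pabel" already present; 6 new (m, i, v, i, t, a)
Total nodes = 8 + 3 + 7 + 7 + 6 + 6 + 6 = 43

43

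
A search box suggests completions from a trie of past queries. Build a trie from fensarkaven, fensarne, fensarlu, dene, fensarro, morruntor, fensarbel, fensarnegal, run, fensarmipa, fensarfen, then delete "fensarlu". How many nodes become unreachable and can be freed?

2

A node on "fensarlu"'s path can go only if nothing else ends at it or branches off below it.
The suffix "lu" (2 nodes) is used only by "fensarlu"; the node for "fensar" still has the child "k", so pruning stops there.
Nodes removed: 2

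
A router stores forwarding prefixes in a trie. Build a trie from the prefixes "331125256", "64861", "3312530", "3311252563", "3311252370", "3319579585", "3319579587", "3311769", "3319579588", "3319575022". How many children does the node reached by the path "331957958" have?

3

Walk "331957958" from the root, arriving at one node.
Distinct next characters after "331957958": 5, 7, 8.
That node has 3 child edges.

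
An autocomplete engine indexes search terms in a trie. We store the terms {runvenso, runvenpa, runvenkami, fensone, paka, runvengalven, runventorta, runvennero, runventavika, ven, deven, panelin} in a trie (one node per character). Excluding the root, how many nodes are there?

Trace insertions, counting only characters that open a new branch:
  "runvenso" → 8 new (r, u, n, v, e, n, s, o)
  "runvenpa" → prefix "runven" already present; 2 new (p, a)
  "runvenkami" → prefix "runven" already present; 4 new (k, a, m, i)
  "fensone" → 7 new (f, e, n, s, o, n, e)
  "paka" → 4 new (p, a, k, a)
  "runvengalven" → prefix "runven" already present; 6 new (g, a, l, v, e, n)
  "runventorta" → prefix "runven" already present; 5 new (t, o, r, t, a)
  "runvennero" → prefix "runven" already present; 4 new (n, e, r, o)
  "runventavika" → prefix "runvent" already present; 5 new (a, v, i, k, a)
  "ven" → 3 new (v, e, n)
  "deven" → 5 new (d, e, v, e, n)
  "panelin" → prefix "pa" already present; 5 new (n, e, l, i, n)
Total nodes = 8 + 2 + 4 + 7 + 4 + 6 + 5 + 4 + 5 + 3 + 5 + 5 = 58

58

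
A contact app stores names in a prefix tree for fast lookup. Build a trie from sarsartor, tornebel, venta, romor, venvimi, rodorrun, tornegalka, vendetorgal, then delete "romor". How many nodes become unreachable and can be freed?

A node on "romor"'s path can go only if nothing else ends at it or branches off below it.
The suffix "mor" (3 nodes) is used only by "romor"; the node for "ro" still has the child "d", so pruning stops there.
Nodes removed: 3

3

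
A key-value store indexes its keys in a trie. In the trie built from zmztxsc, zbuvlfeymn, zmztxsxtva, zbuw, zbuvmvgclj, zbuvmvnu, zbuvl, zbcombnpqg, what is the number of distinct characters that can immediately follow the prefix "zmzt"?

1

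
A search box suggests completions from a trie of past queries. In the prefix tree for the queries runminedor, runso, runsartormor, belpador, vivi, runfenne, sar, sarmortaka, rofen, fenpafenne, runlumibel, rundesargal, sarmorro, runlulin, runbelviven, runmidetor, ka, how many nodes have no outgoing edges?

16

A leaf is a node with no children — equivalently, the end of a word that is not a proper prefix of any other stored word.
Those words: "belpador", "fenpafenne", "ka", "rofen", "runbelviven", "rundesargal", "runfenne", "runlulin", "runlumibel", "runmidetor", "runminedor", "runsartormor", "runso", "sarmorro", "sarmortaka", "vivi"
Leaf count: 16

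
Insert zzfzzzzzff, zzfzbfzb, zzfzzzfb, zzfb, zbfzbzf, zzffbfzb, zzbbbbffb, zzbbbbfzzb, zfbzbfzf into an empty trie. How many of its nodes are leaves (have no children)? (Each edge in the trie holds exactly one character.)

Leaves are exactly the stored words that no other stored word extends.
Those words: "zbfzbzf", "zfbzbfzf", "zzbbbbffb", "zzbbbbfzzb", "zzfb", "zzffbfzb", "zzfzbfzb", "zzfzzzfb", "zzfzzzzzff"
Leaf count: 9

9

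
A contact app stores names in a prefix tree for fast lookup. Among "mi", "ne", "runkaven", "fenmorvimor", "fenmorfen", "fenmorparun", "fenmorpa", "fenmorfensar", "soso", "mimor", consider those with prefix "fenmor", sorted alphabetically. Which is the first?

fenmorfen

Filter for "fenmor…" and sort: "fenmorfen", "fenmorfensar", "fenmorpa", "fenmorparun", "fenmorvimor"
The 1st is fenmorfen.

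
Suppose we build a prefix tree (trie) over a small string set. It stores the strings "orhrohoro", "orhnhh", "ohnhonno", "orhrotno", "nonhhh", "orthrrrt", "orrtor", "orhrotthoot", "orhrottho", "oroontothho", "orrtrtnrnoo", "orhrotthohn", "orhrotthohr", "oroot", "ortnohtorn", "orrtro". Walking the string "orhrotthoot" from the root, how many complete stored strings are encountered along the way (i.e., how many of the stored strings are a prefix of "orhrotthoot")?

2

Check each prefix of "orhrotthoot" against the stored set — each match is an end-marker on the path.
Prefixes of the query that are stored words: "orhrottho", "orhrotthoot"
Count: 2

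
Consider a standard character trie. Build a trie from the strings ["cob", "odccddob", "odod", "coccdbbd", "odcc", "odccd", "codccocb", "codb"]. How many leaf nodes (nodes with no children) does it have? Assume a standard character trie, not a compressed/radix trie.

6

Leaves are exactly the stored words that no other stored word extends.
Those words: "cob", "coccdbbd", "codb", "codccocb", "odccddob", "odod"
Leaf count: 6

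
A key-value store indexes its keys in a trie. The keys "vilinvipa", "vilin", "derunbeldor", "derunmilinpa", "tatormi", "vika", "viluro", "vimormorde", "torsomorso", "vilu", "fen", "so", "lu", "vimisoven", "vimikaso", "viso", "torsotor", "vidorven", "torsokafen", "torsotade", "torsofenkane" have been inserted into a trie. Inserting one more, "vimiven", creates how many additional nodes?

Walking "vimiven" from the root, the first 4 characters ("vimi") follow existing edges; "v" is the first miss.
Each of the 3 remaining characters creates one node.

3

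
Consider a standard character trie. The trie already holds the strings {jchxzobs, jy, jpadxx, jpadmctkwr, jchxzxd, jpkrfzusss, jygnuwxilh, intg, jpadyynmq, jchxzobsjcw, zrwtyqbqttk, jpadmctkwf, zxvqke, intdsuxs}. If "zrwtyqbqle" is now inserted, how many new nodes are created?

2

Walking "zrwtyqbqle" from the root, the first 8 characters ("zrwtyqbq") follow existing edges; "l" is the first miss.
So 10 − 8 = 2 new nodes.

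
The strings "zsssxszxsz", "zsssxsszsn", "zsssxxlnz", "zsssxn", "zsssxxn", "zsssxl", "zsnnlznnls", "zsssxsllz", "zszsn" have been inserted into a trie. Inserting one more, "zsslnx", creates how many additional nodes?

3

"zss" is already a path in the trie; the remaining "lnx" must be added.
New nodes needed: |"zsslnx"| − 3 = 6 − 3 = 3.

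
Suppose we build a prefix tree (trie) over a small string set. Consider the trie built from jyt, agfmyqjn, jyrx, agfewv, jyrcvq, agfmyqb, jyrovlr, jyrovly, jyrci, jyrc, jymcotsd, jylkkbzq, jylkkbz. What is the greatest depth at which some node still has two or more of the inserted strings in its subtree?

Look for the deepest trie node that still has at least two words in its subtree.
"jylkkbz" and "jylkkbzq" agree on "jylkkbz" (7 characters) before diverging; nothing deeper is shared.
Longest shared-prefix length: 7

7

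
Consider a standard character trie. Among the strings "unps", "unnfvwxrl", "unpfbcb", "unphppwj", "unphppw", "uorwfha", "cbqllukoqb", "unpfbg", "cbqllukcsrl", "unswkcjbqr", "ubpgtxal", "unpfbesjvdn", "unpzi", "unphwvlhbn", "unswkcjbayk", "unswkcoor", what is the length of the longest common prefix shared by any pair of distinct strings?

Look for the deepest trie node that still has at least two words in its subtree.
e.g. "unswkcjbayk" and "unswkcjbqr" share the prefix "unswkcjb" of length 8; no pair shares a longer one.
Longest shared-prefix length: 8

8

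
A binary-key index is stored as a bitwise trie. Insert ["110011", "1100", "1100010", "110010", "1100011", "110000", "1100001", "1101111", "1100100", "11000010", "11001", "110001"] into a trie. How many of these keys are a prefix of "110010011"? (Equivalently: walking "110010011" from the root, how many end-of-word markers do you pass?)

Traverse "110010011" character by character; count nodes along the way that are marked as word ends.
Prefixes of the query that are stored words: "1100", "11001", "110010", "1100100"
Count: 4

4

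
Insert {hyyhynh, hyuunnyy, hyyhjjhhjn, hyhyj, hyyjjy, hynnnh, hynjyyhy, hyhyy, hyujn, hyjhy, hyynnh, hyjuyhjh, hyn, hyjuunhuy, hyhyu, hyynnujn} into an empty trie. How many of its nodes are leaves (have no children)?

A leaf is a node with no children — equivalently, the end of a word that is not a proper prefix of any other stored word.
Those words: "hyhyj", "hyhyu", "hyhyy", "hyjhy", "hyjuunhuy", "hyjuyhjh", "hynjyyhy", "hynnnh", "hyujn", "hyuunnyy", "hyyhjjhhjn", "hyyhynh", "hyyjjy", "hyynnh", "hyynnujn"
Leaf count: 15

15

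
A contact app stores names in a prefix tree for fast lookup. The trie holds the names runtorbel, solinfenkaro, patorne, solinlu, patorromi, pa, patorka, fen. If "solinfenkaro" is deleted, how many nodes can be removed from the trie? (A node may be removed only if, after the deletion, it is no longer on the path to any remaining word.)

A node on "solinfenkaro"'s path can go only if nothing else ends at it or branches off below it.
The suffix "fenkaro" (7 nodes) is used only by "solinfenkaro"; the node for "solin" still has the child "l", so pruning stops there.
Nodes removed: 7

7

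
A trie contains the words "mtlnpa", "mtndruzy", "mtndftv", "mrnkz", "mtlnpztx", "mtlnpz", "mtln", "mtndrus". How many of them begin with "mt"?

Traverse to the node for "mt", then collect every word in that subtree.
Matches: "mtln", "mtlnpa", "mtlnpz", "mtlnpztx", "mtndftv", "mtndrus", "mtndruzy"
Count: 7

7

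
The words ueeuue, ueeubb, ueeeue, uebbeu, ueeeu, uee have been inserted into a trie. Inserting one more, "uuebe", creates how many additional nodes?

4

The longest prefix of "uuebe" already in the trie is "u" (length 1).
So 5 − 1 = 4 new nodes.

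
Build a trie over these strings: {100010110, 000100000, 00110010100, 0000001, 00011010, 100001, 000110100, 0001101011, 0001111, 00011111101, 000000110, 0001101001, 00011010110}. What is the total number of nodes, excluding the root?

For each word, the new-node count is its length minus the longest prefix already in the trie:
  "100010110" → 9 new (1, 0, 0, 0, 1, 0, 1, 1, 0)
  "000100000" → 9 new (0, 0, 0, 1, 0, 0, 0, 0, 0)
  "00110010100" → prefix "00" already present; 9 new (1, 1, 0, 0, 1, 0, 1, 0, 0)
  "0000001" → prefix "000" already present; 4 new (0, 0, 0, 1)
  "00011010" → prefix "0001" already present; 4 new (1, 0, 1, 0)
  "100001" → prefix "1000" already present; 2 new (0, 1)
  "000110100" → prefix "00011010" already present; 1 new (0)
  "0001101011" → prefix "00011010" already present; 2 new (1, 1)
  "0001111" → prefix "00011" already present; 2 new (1, 1)
  "00011111101" → prefix "0001111" already present; 4 new (1, 1, 0, 1)
  "000000110" → prefix "0000001" already present; 2 new (1, 0)
  "0001101001" → prefix "000110100" already present; 1 new (1)
  "00011010110" → prefix "0001101011" already present; 1 new (0)
Total nodes = 9 + 9 + 9 + 4 + 4 + 2 + 1 + 2 + 2 + 4 + 2 + 1 + 1 = 50

50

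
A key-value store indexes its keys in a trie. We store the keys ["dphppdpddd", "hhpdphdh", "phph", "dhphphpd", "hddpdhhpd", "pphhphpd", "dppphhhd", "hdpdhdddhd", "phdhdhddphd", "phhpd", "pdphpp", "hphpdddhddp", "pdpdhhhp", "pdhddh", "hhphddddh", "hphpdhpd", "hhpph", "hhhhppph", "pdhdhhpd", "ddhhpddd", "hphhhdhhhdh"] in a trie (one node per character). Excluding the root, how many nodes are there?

For each word, the new-node count is its length minus the longest prefix already in the trie:
  "dphppdpddd" → 10 new (d, p, h, p, p, d, p, d, d, d)
  "hhpdphdh" → 8 new (h, h, p, d, p, h, d, h)
  "phph" → 4 new (p, h, p, h)
  "dhphphpd" → prefix "d" already present; 7 new (h, p, h, p, h, p, d)
  "hddpdhhpd" → prefix "h" already present; 8 new (d, d, p, d, h, h, p, d)
  "pphhphpd" → prefix "p" already present; 7 new (p, h, h, p, h, p, d)
  "dppphhhd" → prefix "dp" already present; 6 new (p, p, h, h, h, d)
  "hdpdhdddhd" → prefix "hd" already present; 8 new (p, d, h, d, d, d, h, d)
  "phdhdhddphd" → prefix "ph" already present; 9 new (d, h, d, h, d, d, p, h, d)
  "phhpd" → prefix "ph" already present; 3 new (h, p, d)
  "pdphpp" → prefix "p" already present; 5 new (d, p, h, p, p)
  "hphpdddhddp" → prefix "h" already present; 10 new (p, h, p, d, d, d, h, d, d, p)
  "pdpdhhhp" → prefix "pdp" already present; 5 new (d, h, h, h, p)
  "pdhddh" → prefix "pd" already present; 4 new (h, d, d, h)
  "hhphddddh" → prefix "hhp" already present; 6 new (h, d, d, d, d, h)
  "hphpdhpd" → prefix "hphpd" already present; 3 new (h, p, d)
  "hhpph" → prefix "hhp" already present; 2 new (p, h)
  "hhhhppph" → prefix "hh" already present; 6 new (h, h, p, p, p, h)
  "pdhdhhpd" → prefix "pdhd" already present; 4 new (h, h, p, d)
  "ddhhpddd" → prefix "d" already present; 7 new (d, h, h, p, d, d, d)
  "hphhhdhhhdh" → prefix "hph" already present; 8 new (h, h, d, h, h, h, d, h)
Total nodes = 10 + 8 + 4 + 7 + 8 + 7 + 6 + 8 + 9 + 3 + 5 + 10 + 5 + 4 + 6 + 3 + 2 + 6 + 4 + 7 + 8 = 130

130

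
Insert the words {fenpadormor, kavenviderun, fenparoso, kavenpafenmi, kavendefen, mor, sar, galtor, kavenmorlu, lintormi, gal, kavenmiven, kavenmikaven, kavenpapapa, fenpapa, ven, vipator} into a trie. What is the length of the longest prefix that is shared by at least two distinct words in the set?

7

Equivalently: take the maximum, over all pairs, of their longest common prefix length.
"kavenmikaven" and "kavenmiven" agree on "kavenmi" (7 characters) before diverging; nothing deeper is shared.
Longest shared-prefix length: 7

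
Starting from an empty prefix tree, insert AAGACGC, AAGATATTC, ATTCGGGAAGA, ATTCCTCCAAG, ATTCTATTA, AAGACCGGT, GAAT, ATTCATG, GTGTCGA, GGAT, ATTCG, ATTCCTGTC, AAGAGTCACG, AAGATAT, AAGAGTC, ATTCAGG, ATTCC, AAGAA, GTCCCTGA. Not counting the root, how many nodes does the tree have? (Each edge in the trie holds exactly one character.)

72

Trace insertions, counting only characters that open a new branch:
  "AAGACGC" → 7 new (A, A, G, A, C, G, C)
  "AAGATATTC" → prefix "AAGA" already present; 5 new (T, A, T, T, C)
  "ATTCGGGAAGA" → prefix "A" already present; 10 new (T, T, C, G, G, G, A, A, G, A)
  "ATTCCTCCAAG" → prefix "ATTC" already present; 7 new (C, T, C, C, A, A, G)
  "ATTCTATTA" → prefix "ATTC" already present; 5 new (T, A, T, T, A)
  "AAGACCGGT" → prefix "AAGAC" already present; 4 new (C, G, G, T)
  "GAAT" → 4 new (G, A, A, T)
  "ATTCATG" → prefix "ATTC" already present; 3 new (A, T, G)
  "GTGTCGA" → prefix "G" already present; 6 new (T, G, T, C, G, A)
  "GGAT" → prefix "G" already present; 3 new (G, A, T)
  "ATTCG" → prefix "ATTCG" already present; 0 new (none)
  "ATTCCTGTC" → prefix "ATTCCT" already present; 3 new (G, T, C)
  "AAGAGTCACG" → prefix "AAGA" already present; 6 new (G, T, C, A, C, G)
  "AAGATAT" → prefix "AAGATAT" already present; 0 new (none)
  "AAGAGTC" → prefix "AAGAGTC" already present; 0 new (none)
  "ATTCAGG" → prefix "ATTCA" already present; 2 new (G, G)
  "ATTCC" → prefix "ATTCC" already present; 0 new (none)
  "AAGAA" → prefix "AAGA" already present; 1 new (A)
  "GTCCCTGA" → prefix "GT" already present; 6 new (C, C, C, T, G, A)
Total nodes = 7 + 5 + 10 + 7 + 5 + 4 + 4 + 3 + 6 + 3 + 0 + 3 + 6 + 0 + 0 + 2 + 0 + 1 + 6 = 72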